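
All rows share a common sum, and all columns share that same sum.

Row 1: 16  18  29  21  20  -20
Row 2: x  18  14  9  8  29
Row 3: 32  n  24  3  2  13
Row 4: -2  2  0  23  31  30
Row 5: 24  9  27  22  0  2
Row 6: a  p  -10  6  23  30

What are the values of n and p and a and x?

Rows 1 and 4 both sum to 84, so that's the common total.
Row 2: 18 + 14 + 9 + 8 + 29 = 78, so its missing entry is 84 − 78 = 6.
Column 1: 16 + 6 + 32 − 2 + 24 = 76, so its missing entry is 84 − 76 = 8.
Row 6: 8 − 10 + 6 + 23 + 30 = 57, so its missing entry is 84 − 57 = 27.
Row 3: 32 + 24 + 3 + 2 + 13 = 74, so its missing entry is 84 − 74 = 10.

n = 10, p = 27, a = 8, x = 6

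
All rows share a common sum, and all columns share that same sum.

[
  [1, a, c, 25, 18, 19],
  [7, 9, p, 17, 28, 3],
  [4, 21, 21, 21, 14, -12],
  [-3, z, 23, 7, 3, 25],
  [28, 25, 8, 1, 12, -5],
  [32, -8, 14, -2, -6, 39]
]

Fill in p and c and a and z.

p = 5, c = -2, a = 8, z = 14

Rows 3 and 5 both sum to 69, so that's the common total.
Row 2: 7 + 9 + 17 + 28 + 3 = 64, so its missing entry is 69 − 64 = 5.
Column 3: 5 + 21 + 23 + 8 + 14 = 71, so its missing entry is 69 − 71 = -2.
Row 1: 1 − 2 + 25 + 18 + 19 = 61, so its missing entry is 69 − 61 = 8.
Row 4: -3 + 23 + 7 + 3 + 25 = 55, so its missing entry is 69 − 55 = 14.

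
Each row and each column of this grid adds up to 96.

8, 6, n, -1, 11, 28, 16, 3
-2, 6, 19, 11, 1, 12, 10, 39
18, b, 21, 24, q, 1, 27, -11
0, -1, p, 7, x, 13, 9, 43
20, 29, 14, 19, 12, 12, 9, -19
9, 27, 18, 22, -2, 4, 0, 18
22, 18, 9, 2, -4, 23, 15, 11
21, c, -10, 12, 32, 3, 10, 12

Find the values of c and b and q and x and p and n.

c = 16, b = -5, q = 21, x = 25, p = 0, n = 25

Row 8 has 21 − 10 + 12 + 32 + 3 + 10 + 12 = 80; the blank must be 96 − 80 = 16.
Column 2 has 6 + 6 − 1 + 29 + 27 + 18 + 16 = 101; the blank must be 96 − 101 = -5.
Row 3 has 18 − 5 + 21 + 24 + 1 + 27 − 11 = 75; the blank must be 96 − 75 = 21.
Column 5 has 11 + 1 + 21 + 12 − 2 − 4 + 32 = 71; the blank must be 96 − 71 = 25.
Row 1 has 8 + 6 − 1 + 11 + 28 + 16 + 3 = 71; the blank must be 96 − 71 = 25.
Row 4 has 0 − 1 + 7 + 25 + 13 + 9 + 43 = 96; the blank must be 96 − 96 = 0.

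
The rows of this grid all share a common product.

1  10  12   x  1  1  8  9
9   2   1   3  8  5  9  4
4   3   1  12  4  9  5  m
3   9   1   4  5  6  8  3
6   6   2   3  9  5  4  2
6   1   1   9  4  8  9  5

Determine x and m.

Rows 2 and 5 each multiply to 77760, so every row has product 77760.
Row 1: 1×10×12×1×1×8×9 = 8640, so the missing entry is 77760 ÷ 8640 = 9.
Row 3: 4×3×1×12×4×9×5 = 25920, so the missing entry is 77760 ÷ 25920 = 3.

x = 9, m = 3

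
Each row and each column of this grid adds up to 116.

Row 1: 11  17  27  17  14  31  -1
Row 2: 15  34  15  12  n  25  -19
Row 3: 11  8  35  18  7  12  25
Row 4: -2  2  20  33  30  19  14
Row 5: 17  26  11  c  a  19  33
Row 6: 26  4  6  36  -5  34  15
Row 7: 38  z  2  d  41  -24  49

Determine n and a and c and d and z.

Column 2 has 17 + 34 + 8 + 2 + 26 + 4 = 91; the blank must be 116 − 91 = 25.
Row 2 has 15 + 34 + 15 + 12 + 25 − 19 = 82; the blank must be 116 − 82 = 34.
Column 5 has 14 + 34 + 7 + 30 − 5 + 41 = 121; the blank must be 116 − 121 = -5.
Row 5 has 17 + 26 + 11 − 5 + 19 + 33 = 101; the blank must be 116 − 101 = 15.
Row 7 has 38 + 25 + 2 + 41 − 24 + 49 = 131; the blank must be 116 − 131 = -15.

n = 34, a = -5, c = 15, d = -15, z = 25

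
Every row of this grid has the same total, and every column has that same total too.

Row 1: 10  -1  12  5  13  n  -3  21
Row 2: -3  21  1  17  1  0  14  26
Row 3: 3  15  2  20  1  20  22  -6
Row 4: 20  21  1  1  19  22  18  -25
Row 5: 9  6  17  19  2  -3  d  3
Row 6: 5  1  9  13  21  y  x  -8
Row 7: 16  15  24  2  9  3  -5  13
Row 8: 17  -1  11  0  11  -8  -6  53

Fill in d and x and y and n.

d = 24, x = 13, y = 23, n = 20

Rows 2 and 3 both sum to 77, so that's the common total.
Row 5 has 9 + 6 + 17 + 19 + 2 − 3 + 3 = 53; the blank must be 77 − 53 = 24.
Column 7 has -3 + 14 + 22 + 18 + 24 − 5 − 6 = 64; the blank must be 77 − 64 = 13.
Row 1 has 10 − 1 + 12 + 5 + 13 − 3 + 21 = 57; the blank must be 77 − 57 = 20.
Row 6 has 5 + 1 + 9 + 13 + 21 + 13 − 8 = 54; the blank must be 77 − 54 = 23.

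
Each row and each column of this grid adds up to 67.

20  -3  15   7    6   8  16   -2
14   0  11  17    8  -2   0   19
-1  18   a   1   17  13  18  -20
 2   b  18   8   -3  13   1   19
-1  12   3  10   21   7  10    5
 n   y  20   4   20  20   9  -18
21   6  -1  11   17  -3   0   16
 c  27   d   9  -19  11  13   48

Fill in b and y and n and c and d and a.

b = 9, y = -2, n = 14, c = -2, d = -20, a = 21

Row 4: 2 + 18 + 8 − 3 + 13 + 1 + 19 = 58, so its missing entry is 67 − 58 = 9.
Column 2: -3 + 0 + 18 + 9 + 12 + 6 + 27 = 69, so its missing entry is 67 − 69 = -2.
Row 6: -2 + 20 + 4 + 20 + 20 + 9 − 18 = 53, so its missing entry is 67 − 53 = 14.
Column 1: 20 + 14 − 1 + 2 − 1 + 14 + 21 = 69, so its missing entry is 67 − 69 = -2.
Row 8: -2 + 27 + 9 − 19 + 11 + 13 + 48 = 87, so its missing entry is 67 − 87 = -20.
Row 3: -1 + 18 + 1 + 17 + 13 + 18 − 20 = 46, so its missing entry is 67 − 46 = 21.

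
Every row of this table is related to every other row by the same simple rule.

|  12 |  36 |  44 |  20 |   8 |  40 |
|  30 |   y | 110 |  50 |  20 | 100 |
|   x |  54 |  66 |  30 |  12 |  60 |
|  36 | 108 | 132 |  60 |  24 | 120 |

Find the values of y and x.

y = 90, x = 18

Each row is a constant multiple of every other row — this is a multiplication table with the headers hidden.
Row 2 is 110/44 = 5/2 times row 1, so its entry in column 2 is 36 × 5/2 = 90.
Row 3 is 66/44 = 3/2 times row 1, so its entry in column 1 is 12 × 3/2 = 18.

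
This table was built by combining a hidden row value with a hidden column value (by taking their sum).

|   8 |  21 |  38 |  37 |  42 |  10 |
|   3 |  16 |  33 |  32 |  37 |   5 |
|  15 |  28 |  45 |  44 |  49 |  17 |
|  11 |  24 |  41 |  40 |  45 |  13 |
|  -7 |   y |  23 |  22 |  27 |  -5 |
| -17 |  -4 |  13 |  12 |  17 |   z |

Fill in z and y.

z = -15, y = 6

The difference between any two rows is the same in every column — this is an addition table with the headers hidden.
Row 6 minus row 1 is 13 − 38 = -25, so its entry in column 6 is 10 + (-25) = -15.
Row 5 minus row 1 is 23 − 38 = -15, so its entry in column 2 is 21 + (-15) = 6.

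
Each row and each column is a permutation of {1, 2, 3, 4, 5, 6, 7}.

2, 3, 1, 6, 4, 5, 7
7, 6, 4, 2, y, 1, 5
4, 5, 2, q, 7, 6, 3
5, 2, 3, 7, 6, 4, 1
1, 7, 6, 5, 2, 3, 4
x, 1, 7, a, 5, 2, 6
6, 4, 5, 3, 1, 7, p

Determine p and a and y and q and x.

p = 2, a = 4, y = 3, q = 1, x = 3

At (row 7, col 7): row 7 already has {1, 3, 4, 5, 6, 7}, so the value is 2.
For row 2, column 5: row 2 already has {1, 2, 4, 5, 6, 7}; that leaves 3.
Cell (3,4): row 3 already has {2, 3, 4, 5, 6, 7} → 1.
Cell (6,1): column 1 already has {1, 2, 4, 5, 6, 7} → 3.
Cell (6,4): row 6 already has {1, 2, 3, 5, 6, 7} → 4.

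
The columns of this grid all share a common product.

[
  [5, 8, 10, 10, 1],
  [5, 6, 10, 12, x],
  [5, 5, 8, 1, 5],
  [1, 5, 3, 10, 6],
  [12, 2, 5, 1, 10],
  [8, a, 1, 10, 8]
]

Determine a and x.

Columns 1 and 4 each multiply to 12000, so every column has product 12000.
Column 2: 8×6×5×5×2 = 2400, so the missing entry is 12000 ÷ 2400 = 5.
Column 5: 1×5×6×10×8 = 2400, so the missing entry is 12000 ÷ 2400 = 5.

a = 5, x = 5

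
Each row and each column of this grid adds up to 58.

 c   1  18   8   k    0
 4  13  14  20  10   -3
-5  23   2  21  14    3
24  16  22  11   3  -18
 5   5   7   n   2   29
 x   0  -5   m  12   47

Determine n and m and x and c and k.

n = 10, m = -12, x = 16, c = 14, k = 17

Column 5 has 10 + 14 + 3 + 2 + 12 = 41; the blank must be 58 − 41 = 17.
Row 1 has 1 + 18 + 8 + 17 + 0 = 44; the blank must be 58 − 44 = 14.
Row 5 has 5 + 5 + 7 + 2 + 29 = 48; the blank must be 58 − 48 = 10.
Column 1 has 14 + 4 − 5 + 24 + 5 = 42; the blank must be 58 − 42 = 16.
Row 6 has 16 + 0 − 5 + 12 + 47 = 70; the blank must be 58 − 70 = -12.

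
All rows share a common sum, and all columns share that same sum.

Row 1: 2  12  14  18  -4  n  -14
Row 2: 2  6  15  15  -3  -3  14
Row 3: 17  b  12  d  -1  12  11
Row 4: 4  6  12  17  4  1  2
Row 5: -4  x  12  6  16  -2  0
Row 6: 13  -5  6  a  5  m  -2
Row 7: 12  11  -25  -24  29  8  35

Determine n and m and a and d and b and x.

n = 18, m = 12, a = 17, d = -3, b = -2, x = 18

Rows 2 and 4 both sum to 46, so that's the common total.
Row 1: 2 + 12 + 14 + 18 − 4 − 14 = 28, so its missing entry is 46 − 28 = 18.
Column 6: 18 − 3 + 12 + 1 − 2 + 8 = 34, so its missing entry is 46 − 34 = 12.
Row 6: 13 − 5 + 6 + 5 + 12 − 2 = 29, so its missing entry is 46 − 29 = 17.
Column 4: 18 + 15 + 17 + 6 + 17 − 24 = 49, so its missing entry is 46 − 49 = -3.
Row 3: 17 + 12 − 3 − 1 + 12 + 11 = 48, so its missing entry is 46 − 48 = -2.
Row 5: -4 + 12 + 6 + 16 − 2 + 0 = 28, so its missing entry is 46 − 28 = 18.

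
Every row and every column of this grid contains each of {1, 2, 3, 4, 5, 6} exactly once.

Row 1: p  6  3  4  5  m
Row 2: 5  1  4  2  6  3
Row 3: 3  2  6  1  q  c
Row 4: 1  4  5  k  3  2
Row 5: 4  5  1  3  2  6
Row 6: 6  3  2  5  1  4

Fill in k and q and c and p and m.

k = 6, q = 4, c = 5, p = 2, m = 1

For row 3, column 5: column 5 already has {1, 2, 3, 5, 6}; that leaves 4.
For row 1, column 1: column 1 already has {1, 3, 4, 5, 6}; that leaves 2.
Cell (4,4): row 4 already has {1, 2, 3, 4, 5} → 6.
Cell (1,6): row 1 already has {2, 3, 4, 5, 6} → 1.
For row 3, column 6: row 3 already has {1, 2, 3, 4, 6}; that leaves 5.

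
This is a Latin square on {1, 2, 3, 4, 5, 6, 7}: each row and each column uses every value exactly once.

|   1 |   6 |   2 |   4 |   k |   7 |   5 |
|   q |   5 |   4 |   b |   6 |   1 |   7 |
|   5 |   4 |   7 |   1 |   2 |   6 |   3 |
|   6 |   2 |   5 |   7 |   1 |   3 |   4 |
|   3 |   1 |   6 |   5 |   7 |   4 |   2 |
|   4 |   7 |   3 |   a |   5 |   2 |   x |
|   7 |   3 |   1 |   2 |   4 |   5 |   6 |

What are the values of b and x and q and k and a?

b = 3, x = 1, q = 2, k = 3, a = 6

For row 1, column 5: row 1 already has {1, 2, 4, 5, 6, 7}; that leaves 3.
At (row 2, col 1): column 1 already has {1, 3, 4, 5, 6, 7}, so the value is 2.
At (row 6, col 7): column 7 already has {2, 3, 4, 5, 6, 7}, so the value is 1.
Cell (6,4): row 6 already has {1, 2, 3, 4, 5, 7} → 6.
Cell (2,4): row 2 already has {1, 2, 4, 5, 6, 7} → 3.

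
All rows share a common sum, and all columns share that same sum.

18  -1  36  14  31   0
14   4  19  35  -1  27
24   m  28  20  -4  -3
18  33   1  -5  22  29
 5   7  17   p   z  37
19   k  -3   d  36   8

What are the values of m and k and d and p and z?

m = 33, k = 22, d = 16, p = 18, z = 14

Rows 1 and 2 both sum to 98, so that's the common total.
Column 5: 31 − 1 − 4 + 22 + 36 = 84, so its missing entry is 98 − 84 = 14.
Row 3: 24 + 28 + 20 − 4 − 3 = 65, so its missing entry is 98 − 65 = 33.
Row 5: 5 + 7 + 17 + 14 + 37 = 80, so its missing entry is 98 − 80 = 18.
Column 2: -1 + 4 + 33 + 33 + 7 = 76, so its missing entry is 98 − 76 = 22.
Row 6: 19 + 22 − 3 + 36 + 8 = 82, so its missing entry is 98 − 82 = 16.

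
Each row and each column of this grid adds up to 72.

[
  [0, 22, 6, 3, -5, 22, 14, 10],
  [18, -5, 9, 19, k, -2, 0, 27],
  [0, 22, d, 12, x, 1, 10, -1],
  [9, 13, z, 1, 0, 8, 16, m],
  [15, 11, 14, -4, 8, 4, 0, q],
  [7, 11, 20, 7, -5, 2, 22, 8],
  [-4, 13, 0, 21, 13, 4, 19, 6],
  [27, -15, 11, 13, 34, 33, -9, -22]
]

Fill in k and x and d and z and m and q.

k = 6, x = 21, d = 7, z = 5, m = 20, q = 24

Row 2: 18 − 5 + 9 + 19 − 2 + 0 + 27 = 66, so its missing entry is 72 − 66 = 6.
Column 5: -5 + 6 + 0 + 8 − 5 + 13 + 34 = 51, so its missing entry is 72 − 51 = 21.
Row 3: 0 + 22 + 12 + 21 + 1 + 10 − 1 = 65, so its missing entry is 72 − 65 = 7.
Column 3: 6 + 9 + 7 + 14 + 20 + 0 + 11 = 67, so its missing entry is 72 − 67 = 5.
Row 4: 9 + 13 + 5 + 1 + 0 + 8 + 16 = 52, so its missing entry is 72 − 52 = 20.
Row 5: 15 + 11 + 14 − 4 + 8 + 4 + 0 = 48, so its missing entry is 72 − 48 = 24.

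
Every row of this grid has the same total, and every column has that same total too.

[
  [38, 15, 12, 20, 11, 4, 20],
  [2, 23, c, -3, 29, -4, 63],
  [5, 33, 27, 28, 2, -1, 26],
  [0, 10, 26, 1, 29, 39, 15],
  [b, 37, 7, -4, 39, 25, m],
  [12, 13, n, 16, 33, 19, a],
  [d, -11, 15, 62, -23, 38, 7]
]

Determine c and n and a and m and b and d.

Rows 1 and 3 both sum to 120, so that's the common total.
The known cells in row 2 total 110, leaving 120 − 110 = 10 for the blank.
The known cells in row 7 total 88, leaving 120 − 88 = 32 for the blank.
The known cells in column 1 total 89, leaving 120 − 89 = 31 for the blank.
The known cells in row 5 total 135, leaving 120 − 135 = -15 for the blank.
The known cells in column 7 total 116, leaving 120 − 116 = 4 for the blank.
The known cells in row 6 total 97, leaving 120 − 97 = 23 for the blank.

c = 10, n = 23, a = 4, m = -15, b = 31, d = 32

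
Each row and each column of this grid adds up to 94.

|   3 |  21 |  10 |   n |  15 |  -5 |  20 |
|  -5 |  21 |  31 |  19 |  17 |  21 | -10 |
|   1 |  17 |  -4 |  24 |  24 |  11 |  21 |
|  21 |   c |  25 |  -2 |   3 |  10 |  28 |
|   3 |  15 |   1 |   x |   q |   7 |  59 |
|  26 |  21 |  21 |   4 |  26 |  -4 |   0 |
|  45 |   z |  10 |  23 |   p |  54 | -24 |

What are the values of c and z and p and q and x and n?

c = 9, z = -10, p = -4, q = 13, x = -4, n = 30

Row 4 has 21 + 25 − 2 + 3 + 10 + 28 = 85; the blank must be 94 − 85 = 9.
Column 2 has 21 + 21 + 17 + 9 + 15 + 21 = 104; the blank must be 94 − 104 = -10.
Row 1 has 3 + 21 + 10 + 15 − 5 + 20 = 64; the blank must be 94 − 64 = 30.
Column 4 has 30 + 19 + 24 − 2 + 4 + 23 = 98; the blank must be 94 − 98 = -4.
Row 5 has 3 + 15 + 1 − 4 + 7 + 59 = 81; the blank must be 94 − 81 = 13.
Row 7 has 45 − 10 + 10 + 23 + 54 − 24 = 98; the blank must be 94 − 98 = -4.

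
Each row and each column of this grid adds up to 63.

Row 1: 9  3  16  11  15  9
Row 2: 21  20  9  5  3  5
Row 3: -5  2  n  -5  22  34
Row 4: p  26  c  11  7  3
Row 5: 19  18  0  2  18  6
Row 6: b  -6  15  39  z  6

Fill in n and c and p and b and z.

n = 15, c = 8, p = 8, b = 11, z = -2

Column 5: 15 + 3 + 22 + 7 + 18 = 65, so its missing entry is 63 − 65 = -2.
Row 6: -6 + 15 + 39 − 2 + 6 = 52, so its missing entry is 63 − 52 = 11.
Column 1: 9 + 21 − 5 + 19 + 11 = 55, so its missing entry is 63 − 55 = 8.
Row 3: -5 + 2 − 5 + 22 + 34 = 48, so its missing entry is 63 − 48 = 15.
Row 4: 8 + 26 + 11 + 7 + 3 = 55, so its missing entry is 63 − 55 = 8.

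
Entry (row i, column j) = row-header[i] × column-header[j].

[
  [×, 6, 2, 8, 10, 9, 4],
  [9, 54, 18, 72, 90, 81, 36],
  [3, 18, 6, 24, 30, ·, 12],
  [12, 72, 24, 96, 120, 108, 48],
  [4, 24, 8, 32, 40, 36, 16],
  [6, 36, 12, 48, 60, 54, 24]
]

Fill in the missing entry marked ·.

3 × 9 = 27.

27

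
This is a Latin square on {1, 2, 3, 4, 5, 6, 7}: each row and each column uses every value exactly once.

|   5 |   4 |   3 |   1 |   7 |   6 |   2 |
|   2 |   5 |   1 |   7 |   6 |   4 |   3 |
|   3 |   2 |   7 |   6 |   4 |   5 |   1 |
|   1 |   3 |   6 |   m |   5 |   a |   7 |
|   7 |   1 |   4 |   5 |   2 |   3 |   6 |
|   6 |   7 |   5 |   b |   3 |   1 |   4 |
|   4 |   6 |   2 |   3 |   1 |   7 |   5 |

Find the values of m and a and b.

m = 4, a = 2, b = 2

For row 6, column 4: row 6 already has {1, 3, 4, 5, 6, 7}; that leaves 2.
For row 4, column 4: column 4 already has {1, 2, 3, 5, 6, 7}; that leaves 4.
For row 4, column 6: row 4 already has {1, 3, 4, 5, 6, 7}; that leaves 2.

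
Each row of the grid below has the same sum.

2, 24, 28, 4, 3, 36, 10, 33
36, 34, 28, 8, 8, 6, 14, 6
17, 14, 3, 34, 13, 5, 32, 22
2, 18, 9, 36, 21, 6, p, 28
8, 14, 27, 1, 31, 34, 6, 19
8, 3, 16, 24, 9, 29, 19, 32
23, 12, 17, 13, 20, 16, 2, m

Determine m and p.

The complete rows each total 140.
Row 7 is missing 140 − 103 = 37 (since 23 + 12 + 17 + 13 + 20 + 16 + 2 = 103).
Row 4 is missing 140 − 120 = 20 (since 2 + 18 + 9 + 36 + 21 + 6 + 28 = 120).

m = 37, p = 20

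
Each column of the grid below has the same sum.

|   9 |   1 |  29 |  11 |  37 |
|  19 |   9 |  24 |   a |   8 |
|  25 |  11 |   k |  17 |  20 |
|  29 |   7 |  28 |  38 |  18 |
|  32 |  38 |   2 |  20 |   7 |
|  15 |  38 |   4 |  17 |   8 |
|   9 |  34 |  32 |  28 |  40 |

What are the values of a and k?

The complete columns each total 138.
Column 4 is missing 138 − 131 = 7 (since 11 + 17 + 38 + 20 + 17 + 28 = 131).
Column 3 is missing 138 − 119 = 19 (since 29 + 24 + 28 + 2 + 4 + 32 = 119).

a = 7, k = 19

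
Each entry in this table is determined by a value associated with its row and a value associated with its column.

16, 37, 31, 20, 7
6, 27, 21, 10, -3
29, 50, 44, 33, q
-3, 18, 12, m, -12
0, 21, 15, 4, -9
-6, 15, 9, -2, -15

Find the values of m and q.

m = 1, q = 20

The difference between any two rows is the same in every column — this is an addition table with the headers hidden.
Row 4 minus row 1 is 12 − 31 = -19, so its entry in column 4 is 20 + (-19) = 1.
Row 3 minus row 1 is 44 − 31 = 13, so its entry in column 5 is 7 + 13 = 20.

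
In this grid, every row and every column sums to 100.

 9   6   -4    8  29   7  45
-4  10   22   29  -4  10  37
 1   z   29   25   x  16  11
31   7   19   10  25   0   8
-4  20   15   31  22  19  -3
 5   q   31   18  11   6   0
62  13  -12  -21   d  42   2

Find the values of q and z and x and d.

Row 7 has 62 + 13 − 12 − 21 + 42 + 2 = 86; the blank must be 100 − 86 = 14.
Column 5 has 29 − 4 + 25 + 22 + 11 + 14 = 97; the blank must be 100 − 97 = 3.
Row 3 has 1 + 29 + 25 + 3 + 16 + 11 = 85; the blank must be 100 − 85 = 15.
Row 6 has 5 + 31 + 18 + 11 + 6 + 0 = 71; the blank must be 100 − 71 = 29.

q = 29, z = 15, x = 3, d = 14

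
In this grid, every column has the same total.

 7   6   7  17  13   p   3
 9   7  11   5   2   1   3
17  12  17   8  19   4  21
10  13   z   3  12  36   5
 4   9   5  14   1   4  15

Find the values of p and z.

Column 1 sums to 47 and so does column 5; that's the common total.
In column 6 the known cells total 45, leaving 47 − 45 = 2.
In column 3 the known cells total 40, leaving 47 − 40 = 7.

p = 2, z = 7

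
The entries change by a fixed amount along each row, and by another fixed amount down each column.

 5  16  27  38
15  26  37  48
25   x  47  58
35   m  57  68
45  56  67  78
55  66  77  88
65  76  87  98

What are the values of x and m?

x = 36, m = 46

Along each row the entries change by 11 per step; down each column they change by 10.
Row 3: from 25 at column 1, stepping by 11 to column 2 gives 36.
Row 4: from 35 at column 1, stepping by 11 to column 2 gives 46.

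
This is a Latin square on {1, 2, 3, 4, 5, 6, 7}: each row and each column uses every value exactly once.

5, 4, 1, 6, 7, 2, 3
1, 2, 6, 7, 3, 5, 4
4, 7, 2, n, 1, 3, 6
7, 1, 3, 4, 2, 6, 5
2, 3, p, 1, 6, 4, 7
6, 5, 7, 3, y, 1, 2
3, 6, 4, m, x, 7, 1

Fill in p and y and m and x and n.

Cell (6,5): row 6 already has {1, 2, 3, 5, 6, 7} → 4.
At (row 7, col 5): column 5 already has {1, 2, 3, 4, 6, 7}, so the value is 5.
At (row 5, col 3): row 5 already has {1, 2, 3, 4, 6, 7}, so the value is 5.
Cell (3,4): row 3 already has {1, 2, 3, 4, 6, 7} → 5.
Cell (7,4): row 7 already has {1, 3, 4, 5, 6, 7} → 2.

p = 5, y = 4, m = 2, x = 5, n = 5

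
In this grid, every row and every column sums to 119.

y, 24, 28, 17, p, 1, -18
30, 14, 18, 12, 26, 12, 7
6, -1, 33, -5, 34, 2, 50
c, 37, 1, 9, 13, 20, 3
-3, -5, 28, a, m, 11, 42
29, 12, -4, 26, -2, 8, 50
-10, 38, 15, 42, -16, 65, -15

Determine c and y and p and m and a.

c = 36, y = 31, p = 36, m = 28, a = 18

Column 4: 17 + 12 − 5 + 9 + 26 + 42 = 101, so its missing entry is 119 − 101 = 18.
Row 5: -3 − 5 + 28 + 18 + 11 + 42 = 91, so its missing entry is 119 − 91 = 28.
Column 5: 26 + 34 + 13 + 28 − 2 − 16 = 83, so its missing entry is 119 − 83 = 36.
Row 1: 24 + 28 + 17 + 36 + 1 − 18 = 88, so its missing entry is 119 − 88 = 31.
Row 4: 37 + 1 + 9 + 13 + 20 + 3 = 83, so its missing entry is 119 − 83 = 36.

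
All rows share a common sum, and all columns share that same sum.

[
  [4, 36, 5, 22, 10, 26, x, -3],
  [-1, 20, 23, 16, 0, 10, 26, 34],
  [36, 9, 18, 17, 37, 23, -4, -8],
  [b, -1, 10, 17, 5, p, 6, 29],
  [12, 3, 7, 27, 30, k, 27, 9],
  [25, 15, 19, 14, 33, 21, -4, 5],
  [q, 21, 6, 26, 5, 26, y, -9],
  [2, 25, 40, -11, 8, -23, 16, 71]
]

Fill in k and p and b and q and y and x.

Rows 2 and 3 both sum to 128, so that's the common total.
The known cells in row 1 total 100, leaving 128 − 100 = 28 for the blank.
The known cells in row 5 total 115, leaving 128 − 115 = 13 for the blank.
The known cells in column 7 total 95, leaving 128 − 95 = 33 for the blank.
The known cells in row 7 total 108, leaving 128 − 108 = 20 for the blank.
The known cells in column 1 total 98, leaving 128 − 98 = 30 for the blank.
The known cells in row 4 total 96, leaving 128 − 96 = 32 for the blank.

k = 13, p = 32, b = 30, q = 20, y = 33, x = 28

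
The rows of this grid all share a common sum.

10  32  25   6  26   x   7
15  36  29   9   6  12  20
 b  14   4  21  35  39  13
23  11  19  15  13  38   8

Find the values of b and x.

Rows 2 and 4 both add up to 127, so every row sums to 127.
Row 3: 14 + 4 + 21 + 35 + 39 + 13 = 126, so the missing entry is 127 − 126 = 1.
Row 1: 10 + 32 + 25 + 6 + 26 + 7 = 106, so the missing entry is 127 − 106 = 21.

b = 1, x = 21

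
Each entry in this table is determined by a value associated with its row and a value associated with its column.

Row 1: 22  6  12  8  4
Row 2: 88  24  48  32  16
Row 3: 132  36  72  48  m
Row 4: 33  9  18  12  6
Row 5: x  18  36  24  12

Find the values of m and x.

m = 24, x = 66

Each row is a constant multiple of every other row — this is a multiplication table with the headers hidden.
Row 3 is 48/8 = 6/1 times row 1, so its entry in column 5 is 4 × 6/1 = 24.
Row 5 is 24/8 = 3/1 times row 1, so its entry in column 1 is 22 × 3/1 = 66.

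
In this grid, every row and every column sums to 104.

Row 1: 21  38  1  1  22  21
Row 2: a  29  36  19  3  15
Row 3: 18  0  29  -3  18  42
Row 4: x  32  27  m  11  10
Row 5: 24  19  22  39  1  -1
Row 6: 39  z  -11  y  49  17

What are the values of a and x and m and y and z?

a = 2, x = 0, m = 24, y = 24, z = -14

Column 2 has 38 + 29 + 0 + 32 + 19 = 118; the blank must be 104 − 118 = -14.
Row 6 has 39 − 14 − 11 + 49 + 17 = 80; the blank must be 104 − 80 = 24.
Column 4 has 1 + 19 − 3 + 39 + 24 = 80; the blank must be 104 − 80 = 24.
Row 4 has 32 + 27 + 24 + 11 + 10 = 104; the blank must be 104 − 104 = 0.
Row 2 has 29 + 36 + 19 + 3 + 15 = 102; the blank must be 104 − 102 = 2.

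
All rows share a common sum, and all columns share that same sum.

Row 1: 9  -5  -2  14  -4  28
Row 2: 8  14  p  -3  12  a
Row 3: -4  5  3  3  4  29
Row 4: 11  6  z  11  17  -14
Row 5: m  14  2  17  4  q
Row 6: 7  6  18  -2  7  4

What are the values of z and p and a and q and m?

z = 9, p = 10, a = -1, q = -6, m = 9

Rows 1 and 3 both sum to 40, so that's the common total.
Column 1: 9 + 8 − 4 + 11 + 7 = 31, so its missing entry is 40 − 31 = 9.
Row 5: 9 + 14 + 2 + 17 + 4 = 46, so its missing entry is 40 − 46 = -6.
Column 6: 28 + 29 − 14 − 6 + 4 = 41, so its missing entry is 40 − 41 = -1.
Row 2: 8 + 14 − 3 + 12 − 1 = 30, so its missing entry is 40 − 30 = 10.
Row 4: 11 + 6 + 11 + 17 − 14 = 31, so its missing entry is 40 − 31 = 9.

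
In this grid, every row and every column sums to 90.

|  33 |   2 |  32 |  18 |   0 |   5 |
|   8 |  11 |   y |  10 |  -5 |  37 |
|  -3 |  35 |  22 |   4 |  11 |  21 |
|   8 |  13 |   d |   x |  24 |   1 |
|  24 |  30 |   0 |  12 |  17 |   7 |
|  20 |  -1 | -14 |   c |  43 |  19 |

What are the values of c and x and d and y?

The known cells in row 6 total 67, leaving 90 − 67 = 23 for the blank.
The known cells in row 2 total 61, leaving 90 − 61 = 29 for the blank.
The known cells in column 3 total 69, leaving 90 − 69 = 21 for the blank.
The known cells in row 4 total 67, leaving 90 − 67 = 23 for the blank.

c = 23, x = 23, d = 21, y = 29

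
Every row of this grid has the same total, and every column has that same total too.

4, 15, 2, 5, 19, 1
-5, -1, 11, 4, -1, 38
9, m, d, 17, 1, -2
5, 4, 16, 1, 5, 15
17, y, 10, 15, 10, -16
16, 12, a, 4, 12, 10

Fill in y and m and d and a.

Rows 1 and 2 both sum to 46, so that's the common total.
Row 6 has 16 + 12 + 4 + 12 + 10 = 54; the blank must be 46 − 54 = -8.
Row 5 has 17 + 10 + 15 + 10 − 16 = 36; the blank must be 46 − 36 = 10.
Column 2 has 15 − 1 + 4 + 10 + 12 = 40; the blank must be 46 − 40 = 6.
Row 3 has 9 + 6 + 17 + 1 − 2 = 31; the blank must be 46 − 31 = 15.

y = 10, m = 6, d = 15, a = -8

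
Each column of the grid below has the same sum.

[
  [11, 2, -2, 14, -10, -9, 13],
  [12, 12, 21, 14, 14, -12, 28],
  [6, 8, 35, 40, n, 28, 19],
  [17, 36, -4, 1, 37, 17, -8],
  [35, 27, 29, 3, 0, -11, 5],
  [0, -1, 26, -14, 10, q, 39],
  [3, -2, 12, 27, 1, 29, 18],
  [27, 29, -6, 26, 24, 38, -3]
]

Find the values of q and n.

The complete columns each total 111.
Column 6 is missing 111 − 80 = 31 (since -9 − 12 + 28 + 17 − 11 + 29 + 38 = 80).
Column 5 is missing 111 − 76 = 35 (since -10 + 14 + 37 + 0 + 10 + 1 + 24 = 76).

q = 31, n = 35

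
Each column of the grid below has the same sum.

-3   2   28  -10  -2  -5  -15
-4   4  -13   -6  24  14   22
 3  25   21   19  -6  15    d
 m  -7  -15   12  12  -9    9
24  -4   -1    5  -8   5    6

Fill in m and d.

m = 0, d = -2

Column 5 sums to 20 and so does column 6; that's the common total.
In column 1 the known cells total 20, leaving 20 − 20 = 0.
In column 7 the known cells total 22, leaving 20 − 22 = -2.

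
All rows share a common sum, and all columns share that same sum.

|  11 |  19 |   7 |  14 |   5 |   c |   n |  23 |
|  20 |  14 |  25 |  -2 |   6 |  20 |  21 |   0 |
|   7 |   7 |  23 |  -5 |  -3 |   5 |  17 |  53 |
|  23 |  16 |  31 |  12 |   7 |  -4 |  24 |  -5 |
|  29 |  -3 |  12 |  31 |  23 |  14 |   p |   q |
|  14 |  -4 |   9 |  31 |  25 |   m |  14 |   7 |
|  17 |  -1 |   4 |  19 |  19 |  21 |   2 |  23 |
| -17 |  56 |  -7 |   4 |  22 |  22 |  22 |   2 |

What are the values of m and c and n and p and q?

Rows 2 and 3 both sum to 104, so that's the common total.
Row 6: 14 − 4 + 9 + 31 + 25 + 14 + 7 = 96, so its missing entry is 104 − 96 = 8.
Column 6: 20 + 5 − 4 + 14 + 8 + 21 + 22 = 86, so its missing entry is 104 − 86 = 18.
Row 1: 11 + 19 + 7 + 14 + 5 + 18 + 23 = 97, so its missing entry is 104 − 97 = 7.
Column 7: 7 + 21 + 17 + 24 + 14 + 2 + 22 = 107, so its missing entry is 104 − 107 = -3.
Row 5: 29 − 3 + 12 + 31 + 23 + 14 − 3 = 103, so its missing entry is 104 − 103 = 1.

m = 8, c = 18, n = 7, p = -3, q = 1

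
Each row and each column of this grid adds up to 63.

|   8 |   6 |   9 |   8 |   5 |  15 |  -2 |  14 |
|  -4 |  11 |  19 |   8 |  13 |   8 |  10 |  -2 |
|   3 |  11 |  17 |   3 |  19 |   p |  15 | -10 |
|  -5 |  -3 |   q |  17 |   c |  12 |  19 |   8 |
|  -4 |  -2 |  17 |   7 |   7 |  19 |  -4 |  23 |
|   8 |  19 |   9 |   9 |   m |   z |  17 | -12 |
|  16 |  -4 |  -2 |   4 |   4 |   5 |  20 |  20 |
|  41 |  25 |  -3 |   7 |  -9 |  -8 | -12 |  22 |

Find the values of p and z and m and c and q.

Column 3: 9 + 19 + 17 + 17 + 9 − 2 − 3 = 66, so its missing entry is 63 − 66 = -3.
Row 4: -5 − 3 − 3 + 17 + 12 + 19 + 8 = 45, so its missing entry is 63 − 45 = 18.
Column 5: 5 + 13 + 19 + 18 + 7 + 4 − 9 = 57, so its missing entry is 63 − 57 = 6.
Row 6: 8 + 19 + 9 + 9 + 6 + 17 − 12 = 56, so its missing entry is 63 − 56 = 7.
Row 3: 3 + 11 + 17 + 3 + 19 + 15 − 10 = 58, so its missing entry is 63 − 58 = 5.

p = 5, z = 7, m = 6, c = 18, q = -3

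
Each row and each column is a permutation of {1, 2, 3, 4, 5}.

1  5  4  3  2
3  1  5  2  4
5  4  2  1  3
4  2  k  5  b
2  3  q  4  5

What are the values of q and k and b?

q = 1, k = 3, b = 1

For row 4, column 5: column 5 already has {2, 3, 4, 5}; that leaves 1.
Cell (4,3): row 4 already has {1, 2, 4, 5} → 3.
Cell (5,3): row 5 already has {2, 3, 4, 5} → 1.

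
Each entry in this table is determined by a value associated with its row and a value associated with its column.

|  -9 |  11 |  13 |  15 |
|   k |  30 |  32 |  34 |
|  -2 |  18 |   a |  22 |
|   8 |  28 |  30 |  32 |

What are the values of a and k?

The difference between any two rows is the same in every column — this is an addition table with the headers hidden.
Row 3 minus row 1 is 22 − 15 = 7, so its entry in column 3 is 13 + 7 = 20.
Row 2 minus row 1 is 34 − 15 = 19, so its entry in column 1 is -9 + 19 = 10.

a = 20, k = 10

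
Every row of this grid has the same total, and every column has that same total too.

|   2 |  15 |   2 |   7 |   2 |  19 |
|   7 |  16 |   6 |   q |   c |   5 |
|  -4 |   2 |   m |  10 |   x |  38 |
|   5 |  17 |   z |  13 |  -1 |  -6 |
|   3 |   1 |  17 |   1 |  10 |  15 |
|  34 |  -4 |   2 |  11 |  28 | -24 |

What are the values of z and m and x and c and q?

z = 19, m = 1, x = 0, c = 8, q = 5

Rows 1 and 5 both sum to 47, so that's the common total.
Row 4 has 5 + 17 + 13 − 1 − 6 = 28; the blank must be 47 − 28 = 19.
Column 3 has 2 + 6 + 19 + 17 + 2 = 46; the blank must be 47 − 46 = 1.
Row 3 has -4 + 2 + 1 + 10 + 38 = 47; the blank must be 47 − 47 = 0.
Column 5 has 2 + 0 − 1 + 10 + 28 = 39; the blank must be 47 − 39 = 8.
Row 2 has 7 + 16 + 6 + 8 + 5 = 42; the blank must be 47 − 42 = 5.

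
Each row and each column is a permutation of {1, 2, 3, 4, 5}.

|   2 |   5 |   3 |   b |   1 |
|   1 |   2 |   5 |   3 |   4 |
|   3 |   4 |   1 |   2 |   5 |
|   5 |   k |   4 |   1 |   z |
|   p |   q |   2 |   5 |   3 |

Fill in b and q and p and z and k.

b = 4, q = 1, p = 4, z = 2, k = 3

At (row 5, col 1): column 1 already has {1, 2, 3, 5}, so the value is 4.
Cell (4,5): column 5 already has {1, 3, 4, 5} → 2.
At (row 4, col 2): row 4 already has {1, 2, 4, 5}, so the value is 3.
Cell (1,4): row 1 already has {1, 2, 3, 5} → 4.
For row 5, column 2: row 5 already has {2, 3, 4, 5}; that leaves 1.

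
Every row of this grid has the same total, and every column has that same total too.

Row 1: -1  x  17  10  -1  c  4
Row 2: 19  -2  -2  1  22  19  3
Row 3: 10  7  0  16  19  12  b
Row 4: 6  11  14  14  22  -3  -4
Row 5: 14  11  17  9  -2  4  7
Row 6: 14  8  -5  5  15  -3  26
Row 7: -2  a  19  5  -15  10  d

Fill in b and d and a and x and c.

Rows 2 and 4 both sum to 60, so that's the common total.
The known cells in row 3 total 64, leaving 60 − 64 = -4 for the blank.
The known cells in column 6 total 39, leaving 60 − 39 = 21 for the blank.
The known cells in row 1 total 50, leaving 60 − 50 = 10 for the blank.
The known cells in column 2 total 45, leaving 60 − 45 = 15 for the blank.
The known cells in row 7 total 32, leaving 60 − 32 = 28 for the blank.

b = -4, d = 28, a = 15, x = 10, c = 21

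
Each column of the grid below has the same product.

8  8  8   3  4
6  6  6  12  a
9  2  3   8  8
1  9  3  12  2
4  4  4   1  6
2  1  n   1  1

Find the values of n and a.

n = 2, a = 9

Columns 1 and 4 each multiply to 3456, so every column has product 3456.
Column 3: 8×6×3×3×4 = 1728, so the missing entry is 3456 ÷ 1728 = 2.
Column 5: 4×8×2×6×1 = 384, so the missing entry is 3456 ÷ 384 = 9.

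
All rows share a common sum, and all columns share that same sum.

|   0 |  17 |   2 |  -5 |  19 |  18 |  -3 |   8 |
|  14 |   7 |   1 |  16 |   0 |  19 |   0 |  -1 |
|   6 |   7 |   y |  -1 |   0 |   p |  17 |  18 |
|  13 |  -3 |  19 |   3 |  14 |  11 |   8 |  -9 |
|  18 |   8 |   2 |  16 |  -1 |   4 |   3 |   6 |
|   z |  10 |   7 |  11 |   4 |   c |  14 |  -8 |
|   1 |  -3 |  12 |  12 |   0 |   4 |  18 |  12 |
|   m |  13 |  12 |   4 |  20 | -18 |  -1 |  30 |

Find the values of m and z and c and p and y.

m = -4, z = 8, c = 10, p = 8, y = 1

Rows 1 and 2 both sum to 56, so that's the common total.
Row 8: 13 + 12 + 4 + 20 − 18 − 1 + 30 = 60, so its missing entry is 56 − 60 = -4.
Column 1: 0 + 14 + 6 + 13 + 18 + 1 − 4 = 48, so its missing entry is 56 − 48 = 8.
Row 6: 8 + 10 + 7 + 11 + 4 + 14 − 8 = 46, so its missing entry is 56 − 46 = 10.
Column 3: 2 + 1 + 19 + 2 + 7 + 12 + 12 = 55, so its missing entry is 56 − 55 = 1.
Row 3: 6 + 7 + 1 − 1 + 0 + 17 + 18 = 48, so its missing entry is 56 − 48 = 8.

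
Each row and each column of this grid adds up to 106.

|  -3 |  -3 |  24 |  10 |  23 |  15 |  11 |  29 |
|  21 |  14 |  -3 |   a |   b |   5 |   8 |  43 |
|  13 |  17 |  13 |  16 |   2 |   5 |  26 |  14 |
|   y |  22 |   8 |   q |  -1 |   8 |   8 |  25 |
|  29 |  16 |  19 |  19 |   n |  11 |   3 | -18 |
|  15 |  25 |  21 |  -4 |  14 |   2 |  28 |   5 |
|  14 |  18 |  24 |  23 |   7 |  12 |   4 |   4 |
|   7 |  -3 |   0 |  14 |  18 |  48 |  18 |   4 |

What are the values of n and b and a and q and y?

n = 27, b = 16, a = 2, q = 26, y = 10

Row 5: 29 + 16 + 19 + 19 + 11 + 3 − 18 = 79, so its missing entry is 106 − 79 = 27.
Column 5: 23 + 2 − 1 + 27 + 14 + 7 + 18 = 90, so its missing entry is 106 − 90 = 16.
Column 1: -3 + 21 + 13 + 29 + 15 + 14 + 7 = 96, so its missing entry is 106 − 96 = 10.
Row 4: 10 + 22 + 8 − 1 + 8 + 8 + 25 = 80, so its missing entry is 106 − 80 = 26.
Row 2: 21 + 14 − 3 + 16 + 5 + 8 + 43 = 104, so its missing entry is 106 − 104 = 2.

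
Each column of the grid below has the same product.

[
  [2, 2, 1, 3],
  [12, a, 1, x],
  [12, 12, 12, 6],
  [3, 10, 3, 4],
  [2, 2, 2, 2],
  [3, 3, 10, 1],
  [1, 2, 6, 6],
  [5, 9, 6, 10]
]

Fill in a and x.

a = 1, x = 3

Columns 1 and 3 each multiply to 25920, so every column has product 25920.
Column 2: 2×12×10×2×3×2×9 = 25920, so the missing entry is 25920 ÷ 25920 = 1.
Column 4: 3×6×4×2×1×6×10 = 8640, so the missing entry is 25920 ÷ 8640 = 3.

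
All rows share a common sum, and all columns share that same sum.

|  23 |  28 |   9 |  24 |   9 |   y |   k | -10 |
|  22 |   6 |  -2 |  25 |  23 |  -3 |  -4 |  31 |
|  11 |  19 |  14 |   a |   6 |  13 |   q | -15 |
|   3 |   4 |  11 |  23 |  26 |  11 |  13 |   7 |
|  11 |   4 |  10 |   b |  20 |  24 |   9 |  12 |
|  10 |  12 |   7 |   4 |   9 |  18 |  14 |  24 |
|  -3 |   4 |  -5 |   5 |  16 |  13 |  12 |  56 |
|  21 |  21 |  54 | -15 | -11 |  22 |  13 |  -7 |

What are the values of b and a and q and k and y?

b = 8, a = 24, q = 26, k = 15, y = 0

Rows 2 and 4 both sum to 98, so that's the common total.
Row 5 has 11 + 4 + 10 + 20 + 24 + 9 + 12 = 90; the blank must be 98 − 90 = 8.
Column 4 has 24 + 25 + 23 + 8 + 4 + 5 − 15 = 74; the blank must be 98 − 74 = 24.
Row 3 has 11 + 19 + 14 + 24 + 6 + 13 − 15 = 72; the blank must be 98 − 72 = 26.
Column 7 has -4 + 26 + 13 + 9 + 14 + 12 + 13 = 83; the blank must be 98 − 83 = 15.
Row 1 has 23 + 28 + 9 + 24 + 9 + 15 − 10 = 98; the blank must be 98 − 98 = 0.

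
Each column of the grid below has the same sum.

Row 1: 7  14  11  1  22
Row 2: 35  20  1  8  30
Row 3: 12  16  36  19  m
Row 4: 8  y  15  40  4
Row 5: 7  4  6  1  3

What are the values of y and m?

Columns 1 and 4 both add up to 69, so every column sums to 69.
Column 2: 14 + 20 + 16 + 4 = 54, so the missing entry is 69 − 54 = 15.
Column 5: 22 + 30 + 4 + 3 = 59, so the missing entry is 69 − 59 = 10.

y = 15, m = 10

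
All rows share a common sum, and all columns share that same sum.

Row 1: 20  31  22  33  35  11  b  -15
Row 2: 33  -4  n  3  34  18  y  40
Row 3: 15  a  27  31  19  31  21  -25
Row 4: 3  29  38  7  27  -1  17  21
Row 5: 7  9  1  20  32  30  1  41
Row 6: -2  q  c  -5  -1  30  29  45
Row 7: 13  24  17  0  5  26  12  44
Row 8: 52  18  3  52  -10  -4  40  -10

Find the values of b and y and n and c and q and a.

b = 4, y = 17, n = 0, c = 33, q = 12, a = 22

Rows 4 and 5 both sum to 141, so that's the common total.
Row 3 has 15 + 27 + 31 + 19 + 31 + 21 − 25 = 119; the blank must be 141 − 119 = 22.
Column 2 has 31 − 4 + 22 + 29 + 9 + 24 + 18 = 129; the blank must be 141 − 129 = 12.
Row 1 has 20 + 31 + 22 + 33 + 35 + 11 − 15 = 137; the blank must be 141 − 137 = 4.
Column 7 has 4 + 21 + 17 + 1 + 29 + 12 + 40 = 124; the blank must be 141 − 124 = 17.
Row 2 has 33 − 4 + 3 + 34 + 18 + 17 + 40 = 141; the blank must be 141 − 141 = 0.
Row 6 has -2 + 12 − 5 − 1 + 30 + 29 + 45 = 108; the blank must be 141 − 108 = 33.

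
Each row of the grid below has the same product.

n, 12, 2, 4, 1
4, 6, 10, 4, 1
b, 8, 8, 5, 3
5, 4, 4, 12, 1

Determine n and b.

n = 10, b = 1

Rows 2 and 4 each multiply to 960, so every row has product 960.
Row 1: 12×2×4×1 = 96, so the missing entry is 960 ÷ 96 = 10.
Row 3: 8×8×5×3 = 960, so the missing entry is 960 ÷ 960 = 1.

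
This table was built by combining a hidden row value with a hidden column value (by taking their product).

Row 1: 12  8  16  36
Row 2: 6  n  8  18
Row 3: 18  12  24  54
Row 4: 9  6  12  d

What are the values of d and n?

d = 27, n = 4

Each row is a constant multiple of every other row — this is a multiplication table with the headers hidden.
Row 4 is 9/12 = 3/4 times row 1, so its entry in column 4 is 36 × 3/4 = 27.
Row 2 is 6/12 = 1/2 times row 1, so its entry in column 2 is 8 × 1/2 = 4.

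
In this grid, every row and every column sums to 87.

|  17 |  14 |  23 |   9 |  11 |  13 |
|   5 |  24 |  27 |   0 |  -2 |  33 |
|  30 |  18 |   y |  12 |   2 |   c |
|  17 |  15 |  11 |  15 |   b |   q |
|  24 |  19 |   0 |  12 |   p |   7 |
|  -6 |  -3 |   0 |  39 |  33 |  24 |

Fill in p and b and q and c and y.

The known cells in row 5 total 62, leaving 87 − 62 = 25 for the blank.
The known cells in column 5 total 69, leaving 87 − 69 = 18 for the blank.
The known cells in column 3 total 61, leaving 87 − 61 = 26 for the blank.
The known cells in row 3 total 88, leaving 87 − 88 = -1 for the blank.
The known cells in row 4 total 76, leaving 87 − 76 = 11 for the blank.

p = 25, b = 18, q = 11, c = -1, y = 26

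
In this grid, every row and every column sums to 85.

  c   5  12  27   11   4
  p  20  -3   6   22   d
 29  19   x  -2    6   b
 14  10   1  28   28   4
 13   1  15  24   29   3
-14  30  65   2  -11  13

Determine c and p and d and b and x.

c = 26, p = 17, d = 23, b = 38, x = -5

The known cells in row 1 total 59, leaving 85 − 59 = 26 for the blank.
The known cells in column 3 total 90, leaving 85 − 90 = -5 for the blank.
The known cells in column 1 total 68, leaving 85 − 68 = 17 for the blank.
The known cells in row 2 total 62, leaving 85 − 62 = 23 for the blank.
The known cells in row 3 total 47, leaving 85 − 47 = 38 for the blank.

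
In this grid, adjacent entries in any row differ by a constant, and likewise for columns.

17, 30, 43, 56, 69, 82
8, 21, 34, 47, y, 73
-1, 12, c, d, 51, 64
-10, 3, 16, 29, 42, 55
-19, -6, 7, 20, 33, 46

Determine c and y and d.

Along each row the entries change by 13 per step; down each column they change by -9.
Row 3: from -1 at column 1, stepping by 13 to column 3 gives 25.
Row 2: from 8 at column 1, stepping by 13 to column 5 gives 60.
Row 3: from -1 at column 1, stepping by 13 to column 4 gives 38.

c = 25, y = 60, d = 38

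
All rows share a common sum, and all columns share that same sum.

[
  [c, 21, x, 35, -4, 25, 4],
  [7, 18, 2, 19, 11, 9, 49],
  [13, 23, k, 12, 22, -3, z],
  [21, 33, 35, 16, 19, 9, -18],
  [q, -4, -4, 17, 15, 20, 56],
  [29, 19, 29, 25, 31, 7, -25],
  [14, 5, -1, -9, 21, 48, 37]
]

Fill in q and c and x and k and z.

q = 15, c = 16, x = 18, k = 36, z = 12

Rows 2 and 4 both sum to 115, so that's the common total.
Row 5: -4 − 4 + 17 + 15 + 20 + 56 = 100, so its missing entry is 115 − 100 = 15.
Column 1: 7 + 13 + 21 + 15 + 29 + 14 = 99, so its missing entry is 115 − 99 = 16.
Row 1: 16 + 21 + 35 − 4 + 25 + 4 = 97, so its missing entry is 115 − 97 = 18.
Column 7: 4 + 49 − 18 + 56 − 25 + 37 = 103, so its missing entry is 115 − 103 = 12.
Row 3: 13 + 23 + 12 + 22 − 3 + 12 = 79, so its missing entry is 115 − 79 = 36.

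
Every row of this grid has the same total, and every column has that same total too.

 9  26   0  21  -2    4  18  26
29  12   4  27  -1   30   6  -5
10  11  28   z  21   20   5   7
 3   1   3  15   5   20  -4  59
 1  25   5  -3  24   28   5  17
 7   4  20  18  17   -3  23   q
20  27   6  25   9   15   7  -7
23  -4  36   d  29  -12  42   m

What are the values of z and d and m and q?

Rows 1 and 2 both sum to 102, so that's the common total.
The known cells in row 3 total 102, leaving 102 − 102 = 0 for the blank.
The known cells in row 6 total 86, leaving 102 − 86 = 16 for the blank.
The known cells in column 8 total 113, leaving 102 − 113 = -11 for the blank.
The known cells in row 8 total 103, leaving 102 − 103 = -1 for the blank.

z = 0, d = -1, m = -11, q = 16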